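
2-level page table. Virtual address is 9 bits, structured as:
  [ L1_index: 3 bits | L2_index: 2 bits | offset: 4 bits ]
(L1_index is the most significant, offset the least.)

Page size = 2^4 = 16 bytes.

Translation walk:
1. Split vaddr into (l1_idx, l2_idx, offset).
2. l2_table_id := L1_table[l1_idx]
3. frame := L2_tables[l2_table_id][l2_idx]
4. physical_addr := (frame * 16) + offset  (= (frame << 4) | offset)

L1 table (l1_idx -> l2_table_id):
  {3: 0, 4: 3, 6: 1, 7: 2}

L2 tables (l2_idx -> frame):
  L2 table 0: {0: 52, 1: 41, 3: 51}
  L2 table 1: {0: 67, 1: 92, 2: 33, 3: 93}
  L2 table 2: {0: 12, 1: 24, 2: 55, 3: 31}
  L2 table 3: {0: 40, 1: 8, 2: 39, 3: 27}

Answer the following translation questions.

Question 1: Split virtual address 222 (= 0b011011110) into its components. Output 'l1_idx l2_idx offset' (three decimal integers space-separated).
Answer: 3 1 14

Derivation:
vaddr = 222 = 0b011011110
  top 3 bits -> l1_idx = 3
  next 2 bits -> l2_idx = 1
  bottom 4 bits -> offset = 14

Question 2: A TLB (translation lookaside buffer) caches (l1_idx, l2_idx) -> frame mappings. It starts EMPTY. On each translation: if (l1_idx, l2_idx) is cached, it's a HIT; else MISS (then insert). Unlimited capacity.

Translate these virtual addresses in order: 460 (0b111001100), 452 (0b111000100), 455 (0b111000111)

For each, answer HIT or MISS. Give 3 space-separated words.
Answer: MISS HIT HIT

Derivation:
vaddr=460: (7,0) not in TLB -> MISS, insert
vaddr=452: (7,0) in TLB -> HIT
vaddr=455: (7,0) in TLB -> HIT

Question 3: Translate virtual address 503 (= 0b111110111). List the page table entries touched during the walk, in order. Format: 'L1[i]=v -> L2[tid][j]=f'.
Answer: L1[7]=2 -> L2[2][3]=31

Derivation:
vaddr = 503 = 0b111110111
Split: l1_idx=7, l2_idx=3, offset=7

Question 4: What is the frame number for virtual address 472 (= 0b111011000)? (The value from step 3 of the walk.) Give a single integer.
vaddr = 472: l1_idx=7, l2_idx=1
L1[7] = 2; L2[2][1] = 24

Answer: 24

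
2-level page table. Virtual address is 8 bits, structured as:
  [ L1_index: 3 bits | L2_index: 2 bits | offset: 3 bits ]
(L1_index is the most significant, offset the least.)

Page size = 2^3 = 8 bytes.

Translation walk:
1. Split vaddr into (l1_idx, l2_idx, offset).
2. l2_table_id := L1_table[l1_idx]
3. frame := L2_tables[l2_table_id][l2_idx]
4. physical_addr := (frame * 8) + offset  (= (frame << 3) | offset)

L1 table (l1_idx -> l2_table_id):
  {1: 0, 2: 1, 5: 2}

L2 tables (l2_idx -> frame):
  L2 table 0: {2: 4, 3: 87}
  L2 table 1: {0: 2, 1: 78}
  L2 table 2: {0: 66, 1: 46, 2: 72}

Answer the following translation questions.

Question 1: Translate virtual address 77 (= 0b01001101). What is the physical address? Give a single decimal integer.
Answer: 629

Derivation:
vaddr = 77 = 0b01001101
Split: l1_idx=2, l2_idx=1, offset=5
L1[2] = 1
L2[1][1] = 78
paddr = 78 * 8 + 5 = 629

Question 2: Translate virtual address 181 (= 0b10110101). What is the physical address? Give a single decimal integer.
Answer: 581

Derivation:
vaddr = 181 = 0b10110101
Split: l1_idx=5, l2_idx=2, offset=5
L1[5] = 2
L2[2][2] = 72
paddr = 72 * 8 + 5 = 581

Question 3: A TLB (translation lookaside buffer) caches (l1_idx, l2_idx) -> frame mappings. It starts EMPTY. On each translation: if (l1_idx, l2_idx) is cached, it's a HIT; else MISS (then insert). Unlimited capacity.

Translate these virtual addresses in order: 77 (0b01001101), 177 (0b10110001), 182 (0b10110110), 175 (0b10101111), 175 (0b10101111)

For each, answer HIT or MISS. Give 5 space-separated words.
Answer: MISS MISS HIT MISS HIT

Derivation:
vaddr=77: (2,1) not in TLB -> MISS, insert
vaddr=177: (5,2) not in TLB -> MISS, insert
vaddr=182: (5,2) in TLB -> HIT
vaddr=175: (5,1) not in TLB -> MISS, insert
vaddr=175: (5,1) in TLB -> HIT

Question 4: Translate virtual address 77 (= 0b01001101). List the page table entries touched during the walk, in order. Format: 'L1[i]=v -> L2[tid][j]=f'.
vaddr = 77 = 0b01001101
Split: l1_idx=2, l2_idx=1, offset=5

Answer: L1[2]=1 -> L2[1][1]=78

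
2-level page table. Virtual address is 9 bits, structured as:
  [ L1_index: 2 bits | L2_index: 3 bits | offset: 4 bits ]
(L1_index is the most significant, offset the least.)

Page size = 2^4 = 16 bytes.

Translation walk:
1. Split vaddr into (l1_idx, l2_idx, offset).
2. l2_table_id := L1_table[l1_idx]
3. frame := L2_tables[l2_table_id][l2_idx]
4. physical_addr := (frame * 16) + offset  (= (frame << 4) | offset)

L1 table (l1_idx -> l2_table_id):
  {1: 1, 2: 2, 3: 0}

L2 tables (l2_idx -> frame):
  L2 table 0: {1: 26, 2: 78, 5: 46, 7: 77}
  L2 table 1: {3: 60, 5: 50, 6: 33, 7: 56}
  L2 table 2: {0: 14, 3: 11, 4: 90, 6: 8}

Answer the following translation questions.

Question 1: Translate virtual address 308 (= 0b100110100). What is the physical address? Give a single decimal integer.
Answer: 180

Derivation:
vaddr = 308 = 0b100110100
Split: l1_idx=2, l2_idx=3, offset=4
L1[2] = 2
L2[2][3] = 11
paddr = 11 * 16 + 4 = 180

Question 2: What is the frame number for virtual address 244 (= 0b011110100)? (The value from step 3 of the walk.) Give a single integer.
Answer: 56

Derivation:
vaddr = 244: l1_idx=1, l2_idx=7
L1[1] = 1; L2[1][7] = 56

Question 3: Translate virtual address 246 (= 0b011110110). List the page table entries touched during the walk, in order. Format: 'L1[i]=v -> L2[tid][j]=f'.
Answer: L1[1]=1 -> L2[1][7]=56

Derivation:
vaddr = 246 = 0b011110110
Split: l1_idx=1, l2_idx=7, offset=6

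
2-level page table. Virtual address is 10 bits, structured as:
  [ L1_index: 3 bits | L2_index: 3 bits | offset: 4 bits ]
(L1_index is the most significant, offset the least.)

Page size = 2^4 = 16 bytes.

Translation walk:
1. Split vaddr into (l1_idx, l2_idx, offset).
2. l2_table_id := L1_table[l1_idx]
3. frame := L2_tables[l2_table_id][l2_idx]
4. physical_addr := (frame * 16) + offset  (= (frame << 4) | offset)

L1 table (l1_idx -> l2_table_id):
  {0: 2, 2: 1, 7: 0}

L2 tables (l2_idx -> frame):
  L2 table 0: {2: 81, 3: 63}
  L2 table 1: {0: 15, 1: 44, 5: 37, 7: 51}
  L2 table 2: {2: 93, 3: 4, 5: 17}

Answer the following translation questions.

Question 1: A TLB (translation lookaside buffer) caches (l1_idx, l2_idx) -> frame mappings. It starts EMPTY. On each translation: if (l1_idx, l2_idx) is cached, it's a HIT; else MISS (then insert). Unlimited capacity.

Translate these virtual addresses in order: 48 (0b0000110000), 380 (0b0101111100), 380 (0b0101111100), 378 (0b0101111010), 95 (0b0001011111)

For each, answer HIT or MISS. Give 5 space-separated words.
vaddr=48: (0,3) not in TLB -> MISS, insert
vaddr=380: (2,7) not in TLB -> MISS, insert
vaddr=380: (2,7) in TLB -> HIT
vaddr=378: (2,7) in TLB -> HIT
vaddr=95: (0,5) not in TLB -> MISS, insert

Answer: MISS MISS HIT HIT MISS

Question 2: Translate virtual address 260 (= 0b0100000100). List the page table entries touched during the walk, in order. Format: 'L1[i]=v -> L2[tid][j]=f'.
vaddr = 260 = 0b0100000100
Split: l1_idx=2, l2_idx=0, offset=4

Answer: L1[2]=1 -> L2[1][0]=15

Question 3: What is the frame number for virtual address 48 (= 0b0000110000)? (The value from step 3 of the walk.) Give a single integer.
Answer: 4

Derivation:
vaddr = 48: l1_idx=0, l2_idx=3
L1[0] = 2; L2[2][3] = 4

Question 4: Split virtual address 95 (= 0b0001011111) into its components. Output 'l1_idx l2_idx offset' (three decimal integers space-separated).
Answer: 0 5 15

Derivation:
vaddr = 95 = 0b0001011111
  top 3 bits -> l1_idx = 0
  next 3 bits -> l2_idx = 5
  bottom 4 bits -> offset = 15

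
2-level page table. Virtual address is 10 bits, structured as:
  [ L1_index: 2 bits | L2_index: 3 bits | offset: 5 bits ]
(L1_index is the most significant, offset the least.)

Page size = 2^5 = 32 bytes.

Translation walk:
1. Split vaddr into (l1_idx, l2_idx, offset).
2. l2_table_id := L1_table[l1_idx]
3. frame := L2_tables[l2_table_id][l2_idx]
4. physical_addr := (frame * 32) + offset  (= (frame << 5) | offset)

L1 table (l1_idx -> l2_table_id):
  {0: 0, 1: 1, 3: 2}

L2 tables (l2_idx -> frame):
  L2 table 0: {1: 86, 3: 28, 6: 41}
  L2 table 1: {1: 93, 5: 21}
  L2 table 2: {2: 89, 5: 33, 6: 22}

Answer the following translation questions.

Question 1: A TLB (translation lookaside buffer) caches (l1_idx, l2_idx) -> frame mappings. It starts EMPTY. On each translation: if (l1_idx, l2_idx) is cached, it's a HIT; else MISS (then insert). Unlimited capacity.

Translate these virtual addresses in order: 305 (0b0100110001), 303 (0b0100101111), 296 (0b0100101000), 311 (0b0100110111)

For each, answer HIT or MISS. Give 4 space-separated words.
Answer: MISS HIT HIT HIT

Derivation:
vaddr=305: (1,1) not in TLB -> MISS, insert
vaddr=303: (1,1) in TLB -> HIT
vaddr=296: (1,1) in TLB -> HIT
vaddr=311: (1,1) in TLB -> HIT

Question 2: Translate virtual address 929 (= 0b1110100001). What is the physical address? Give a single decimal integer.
vaddr = 929 = 0b1110100001
Split: l1_idx=3, l2_idx=5, offset=1
L1[3] = 2
L2[2][5] = 33
paddr = 33 * 32 + 1 = 1057

Answer: 1057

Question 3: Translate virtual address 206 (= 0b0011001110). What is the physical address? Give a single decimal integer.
vaddr = 206 = 0b0011001110
Split: l1_idx=0, l2_idx=6, offset=14
L1[0] = 0
L2[0][6] = 41
paddr = 41 * 32 + 14 = 1326

Answer: 1326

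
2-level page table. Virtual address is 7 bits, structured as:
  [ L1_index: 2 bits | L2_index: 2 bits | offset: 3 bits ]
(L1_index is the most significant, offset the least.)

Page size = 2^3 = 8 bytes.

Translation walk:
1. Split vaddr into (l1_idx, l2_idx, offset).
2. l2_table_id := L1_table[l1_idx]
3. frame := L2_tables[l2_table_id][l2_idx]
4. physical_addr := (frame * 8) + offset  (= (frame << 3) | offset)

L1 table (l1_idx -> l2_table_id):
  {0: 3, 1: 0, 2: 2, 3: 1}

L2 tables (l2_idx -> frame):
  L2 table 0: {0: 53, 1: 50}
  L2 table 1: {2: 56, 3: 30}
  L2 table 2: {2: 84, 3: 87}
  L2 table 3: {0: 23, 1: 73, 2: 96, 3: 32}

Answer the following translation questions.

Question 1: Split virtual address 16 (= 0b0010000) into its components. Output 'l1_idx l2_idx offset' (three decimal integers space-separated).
vaddr = 16 = 0b0010000
  top 2 bits -> l1_idx = 0
  next 2 bits -> l2_idx = 2
  bottom 3 bits -> offset = 0

Answer: 0 2 0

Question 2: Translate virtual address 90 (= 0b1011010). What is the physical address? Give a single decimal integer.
Answer: 698

Derivation:
vaddr = 90 = 0b1011010
Split: l1_idx=2, l2_idx=3, offset=2
L1[2] = 2
L2[2][3] = 87
paddr = 87 * 8 + 2 = 698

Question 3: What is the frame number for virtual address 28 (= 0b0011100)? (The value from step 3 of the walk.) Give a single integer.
vaddr = 28: l1_idx=0, l2_idx=3
L1[0] = 3; L2[3][3] = 32

Answer: 32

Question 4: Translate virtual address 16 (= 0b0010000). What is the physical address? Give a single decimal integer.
vaddr = 16 = 0b0010000
Split: l1_idx=0, l2_idx=2, offset=0
L1[0] = 3
L2[3][2] = 96
paddr = 96 * 8 + 0 = 768

Answer: 768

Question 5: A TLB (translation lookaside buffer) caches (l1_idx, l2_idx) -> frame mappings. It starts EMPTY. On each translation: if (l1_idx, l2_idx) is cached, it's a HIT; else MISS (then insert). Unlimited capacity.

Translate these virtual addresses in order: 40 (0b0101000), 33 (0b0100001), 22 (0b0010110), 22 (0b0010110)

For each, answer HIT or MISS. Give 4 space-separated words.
vaddr=40: (1,1) not in TLB -> MISS, insert
vaddr=33: (1,0) not in TLB -> MISS, insert
vaddr=22: (0,2) not in TLB -> MISS, insert
vaddr=22: (0,2) in TLB -> HIT

Answer: MISS MISS MISS HIT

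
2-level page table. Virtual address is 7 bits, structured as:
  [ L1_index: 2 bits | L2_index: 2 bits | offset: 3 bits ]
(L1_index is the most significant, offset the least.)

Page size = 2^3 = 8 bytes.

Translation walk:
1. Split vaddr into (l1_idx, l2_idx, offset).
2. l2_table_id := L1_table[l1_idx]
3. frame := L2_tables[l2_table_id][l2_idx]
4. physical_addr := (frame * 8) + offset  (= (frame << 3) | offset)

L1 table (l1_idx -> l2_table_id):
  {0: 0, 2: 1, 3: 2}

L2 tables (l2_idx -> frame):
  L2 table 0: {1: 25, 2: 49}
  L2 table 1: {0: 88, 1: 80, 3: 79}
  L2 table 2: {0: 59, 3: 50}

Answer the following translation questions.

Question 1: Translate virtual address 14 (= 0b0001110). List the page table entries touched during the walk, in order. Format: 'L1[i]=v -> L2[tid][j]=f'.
vaddr = 14 = 0b0001110
Split: l1_idx=0, l2_idx=1, offset=6

Answer: L1[0]=0 -> L2[0][1]=25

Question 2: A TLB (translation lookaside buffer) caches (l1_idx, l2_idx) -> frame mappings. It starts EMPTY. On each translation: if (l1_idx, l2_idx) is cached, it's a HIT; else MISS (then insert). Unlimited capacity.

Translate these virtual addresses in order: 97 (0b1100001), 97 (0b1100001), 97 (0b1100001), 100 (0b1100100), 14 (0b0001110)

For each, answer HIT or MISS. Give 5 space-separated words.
Answer: MISS HIT HIT HIT MISS

Derivation:
vaddr=97: (3,0) not in TLB -> MISS, insert
vaddr=97: (3,0) in TLB -> HIT
vaddr=97: (3,0) in TLB -> HIT
vaddr=100: (3,0) in TLB -> HIT
vaddr=14: (0,1) not in TLB -> MISS, insert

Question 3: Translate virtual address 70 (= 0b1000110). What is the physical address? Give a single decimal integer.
vaddr = 70 = 0b1000110
Split: l1_idx=2, l2_idx=0, offset=6
L1[2] = 1
L2[1][0] = 88
paddr = 88 * 8 + 6 = 710

Answer: 710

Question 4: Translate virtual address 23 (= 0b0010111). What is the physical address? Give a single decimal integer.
vaddr = 23 = 0b0010111
Split: l1_idx=0, l2_idx=2, offset=7
L1[0] = 0
L2[0][2] = 49
paddr = 49 * 8 + 7 = 399

Answer: 399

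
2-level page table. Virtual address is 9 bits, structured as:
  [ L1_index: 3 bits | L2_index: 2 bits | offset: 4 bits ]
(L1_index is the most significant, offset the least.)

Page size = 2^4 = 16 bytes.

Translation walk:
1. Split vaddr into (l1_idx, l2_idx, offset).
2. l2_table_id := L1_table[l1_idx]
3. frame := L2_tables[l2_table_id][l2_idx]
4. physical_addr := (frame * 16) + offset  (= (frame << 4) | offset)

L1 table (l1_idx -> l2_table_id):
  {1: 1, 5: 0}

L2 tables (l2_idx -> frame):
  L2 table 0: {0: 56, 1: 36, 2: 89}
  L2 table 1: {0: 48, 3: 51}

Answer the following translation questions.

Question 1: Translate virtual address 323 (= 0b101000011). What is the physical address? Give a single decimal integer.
Answer: 899

Derivation:
vaddr = 323 = 0b101000011
Split: l1_idx=5, l2_idx=0, offset=3
L1[5] = 0
L2[0][0] = 56
paddr = 56 * 16 + 3 = 899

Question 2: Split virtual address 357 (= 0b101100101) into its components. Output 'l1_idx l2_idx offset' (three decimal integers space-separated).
vaddr = 357 = 0b101100101
  top 3 bits -> l1_idx = 5
  next 2 bits -> l2_idx = 2
  bottom 4 bits -> offset = 5

Answer: 5 2 5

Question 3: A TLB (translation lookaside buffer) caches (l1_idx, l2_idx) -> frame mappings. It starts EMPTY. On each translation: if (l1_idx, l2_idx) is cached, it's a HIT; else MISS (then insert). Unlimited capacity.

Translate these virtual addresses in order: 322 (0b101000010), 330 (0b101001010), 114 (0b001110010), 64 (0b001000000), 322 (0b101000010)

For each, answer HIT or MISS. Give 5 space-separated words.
vaddr=322: (5,0) not in TLB -> MISS, insert
vaddr=330: (5,0) in TLB -> HIT
vaddr=114: (1,3) not in TLB -> MISS, insert
vaddr=64: (1,0) not in TLB -> MISS, insert
vaddr=322: (5,0) in TLB -> HIT

Answer: MISS HIT MISS MISS HIT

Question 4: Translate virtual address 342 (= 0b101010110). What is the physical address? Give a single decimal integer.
vaddr = 342 = 0b101010110
Split: l1_idx=5, l2_idx=1, offset=6
L1[5] = 0
L2[0][1] = 36
paddr = 36 * 16 + 6 = 582

Answer: 582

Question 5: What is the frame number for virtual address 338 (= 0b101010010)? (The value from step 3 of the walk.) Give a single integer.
Answer: 36

Derivation:
vaddr = 338: l1_idx=5, l2_idx=1
L1[5] = 0; L2[0][1] = 36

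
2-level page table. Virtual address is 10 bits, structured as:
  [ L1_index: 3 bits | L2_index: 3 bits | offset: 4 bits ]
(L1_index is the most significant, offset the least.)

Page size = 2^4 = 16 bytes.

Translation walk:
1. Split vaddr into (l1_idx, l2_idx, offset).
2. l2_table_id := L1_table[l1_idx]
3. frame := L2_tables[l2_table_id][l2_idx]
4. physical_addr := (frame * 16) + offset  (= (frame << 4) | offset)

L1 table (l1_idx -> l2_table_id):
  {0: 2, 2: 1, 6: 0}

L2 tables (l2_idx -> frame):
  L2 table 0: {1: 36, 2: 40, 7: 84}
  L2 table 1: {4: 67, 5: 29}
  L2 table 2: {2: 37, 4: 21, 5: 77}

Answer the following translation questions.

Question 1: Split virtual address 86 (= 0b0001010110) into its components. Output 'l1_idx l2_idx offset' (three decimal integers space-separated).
vaddr = 86 = 0b0001010110
  top 3 bits -> l1_idx = 0
  next 3 bits -> l2_idx = 5
  bottom 4 bits -> offset = 6

Answer: 0 5 6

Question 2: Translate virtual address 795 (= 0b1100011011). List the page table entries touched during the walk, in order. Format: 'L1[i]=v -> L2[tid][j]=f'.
vaddr = 795 = 0b1100011011
Split: l1_idx=6, l2_idx=1, offset=11

Answer: L1[6]=0 -> L2[0][1]=36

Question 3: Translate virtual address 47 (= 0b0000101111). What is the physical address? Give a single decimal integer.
vaddr = 47 = 0b0000101111
Split: l1_idx=0, l2_idx=2, offset=15
L1[0] = 2
L2[2][2] = 37
paddr = 37 * 16 + 15 = 607

Answer: 607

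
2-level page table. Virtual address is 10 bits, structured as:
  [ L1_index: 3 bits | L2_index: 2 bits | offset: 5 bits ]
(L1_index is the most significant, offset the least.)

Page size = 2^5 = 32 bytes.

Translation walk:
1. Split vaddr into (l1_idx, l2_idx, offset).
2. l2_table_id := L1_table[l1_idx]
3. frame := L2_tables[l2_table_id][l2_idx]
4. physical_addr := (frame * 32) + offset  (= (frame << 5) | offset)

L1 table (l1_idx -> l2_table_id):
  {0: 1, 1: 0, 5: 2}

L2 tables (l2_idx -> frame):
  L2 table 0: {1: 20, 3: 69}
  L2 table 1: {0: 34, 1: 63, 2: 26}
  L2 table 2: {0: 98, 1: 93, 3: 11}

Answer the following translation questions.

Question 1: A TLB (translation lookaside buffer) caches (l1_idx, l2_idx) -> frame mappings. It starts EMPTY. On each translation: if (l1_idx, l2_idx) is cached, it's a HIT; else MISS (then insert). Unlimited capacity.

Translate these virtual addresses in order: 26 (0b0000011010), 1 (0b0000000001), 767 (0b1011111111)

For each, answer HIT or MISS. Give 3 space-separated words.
Answer: MISS HIT MISS

Derivation:
vaddr=26: (0,0) not in TLB -> MISS, insert
vaddr=1: (0,0) in TLB -> HIT
vaddr=767: (5,3) not in TLB -> MISS, insert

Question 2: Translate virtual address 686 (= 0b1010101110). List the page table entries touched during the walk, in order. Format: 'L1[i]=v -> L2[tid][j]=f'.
Answer: L1[5]=2 -> L2[2][1]=93

Derivation:
vaddr = 686 = 0b1010101110
Split: l1_idx=5, l2_idx=1, offset=14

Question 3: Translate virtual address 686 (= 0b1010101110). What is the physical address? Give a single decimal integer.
Answer: 2990

Derivation:
vaddr = 686 = 0b1010101110
Split: l1_idx=5, l2_idx=1, offset=14
L1[5] = 2
L2[2][1] = 93
paddr = 93 * 32 + 14 = 2990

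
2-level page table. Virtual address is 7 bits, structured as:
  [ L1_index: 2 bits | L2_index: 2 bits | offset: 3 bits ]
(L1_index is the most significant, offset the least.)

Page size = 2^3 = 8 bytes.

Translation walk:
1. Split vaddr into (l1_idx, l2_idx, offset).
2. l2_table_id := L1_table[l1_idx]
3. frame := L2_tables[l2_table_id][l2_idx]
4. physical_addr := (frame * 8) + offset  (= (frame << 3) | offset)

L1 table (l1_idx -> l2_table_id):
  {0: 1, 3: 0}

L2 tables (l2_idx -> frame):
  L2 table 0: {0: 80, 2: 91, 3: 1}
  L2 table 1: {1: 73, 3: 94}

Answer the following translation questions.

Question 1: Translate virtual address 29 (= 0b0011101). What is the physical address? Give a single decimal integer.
vaddr = 29 = 0b0011101
Split: l1_idx=0, l2_idx=3, offset=5
L1[0] = 1
L2[1][3] = 94
paddr = 94 * 8 + 5 = 757

Answer: 757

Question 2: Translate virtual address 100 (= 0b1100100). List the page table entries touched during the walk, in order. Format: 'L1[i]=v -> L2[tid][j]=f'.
Answer: L1[3]=0 -> L2[0][0]=80

Derivation:
vaddr = 100 = 0b1100100
Split: l1_idx=3, l2_idx=0, offset=4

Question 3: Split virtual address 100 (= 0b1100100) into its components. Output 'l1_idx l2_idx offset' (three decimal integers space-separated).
Answer: 3 0 4

Derivation:
vaddr = 100 = 0b1100100
  top 2 bits -> l1_idx = 3
  next 2 bits -> l2_idx = 0
  bottom 3 bits -> offset = 4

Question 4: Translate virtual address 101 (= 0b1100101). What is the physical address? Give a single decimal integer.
vaddr = 101 = 0b1100101
Split: l1_idx=3, l2_idx=0, offset=5
L1[3] = 0
L2[0][0] = 80
paddr = 80 * 8 + 5 = 645

Answer: 645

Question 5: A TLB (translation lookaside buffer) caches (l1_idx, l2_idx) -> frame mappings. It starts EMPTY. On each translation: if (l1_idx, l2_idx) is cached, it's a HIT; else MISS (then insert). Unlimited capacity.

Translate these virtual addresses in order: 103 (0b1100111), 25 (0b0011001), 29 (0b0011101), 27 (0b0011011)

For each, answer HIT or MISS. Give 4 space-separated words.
vaddr=103: (3,0) not in TLB -> MISS, insert
vaddr=25: (0,3) not in TLB -> MISS, insert
vaddr=29: (0,3) in TLB -> HIT
vaddr=27: (0,3) in TLB -> HIT

Answer: MISS MISS HIT HIT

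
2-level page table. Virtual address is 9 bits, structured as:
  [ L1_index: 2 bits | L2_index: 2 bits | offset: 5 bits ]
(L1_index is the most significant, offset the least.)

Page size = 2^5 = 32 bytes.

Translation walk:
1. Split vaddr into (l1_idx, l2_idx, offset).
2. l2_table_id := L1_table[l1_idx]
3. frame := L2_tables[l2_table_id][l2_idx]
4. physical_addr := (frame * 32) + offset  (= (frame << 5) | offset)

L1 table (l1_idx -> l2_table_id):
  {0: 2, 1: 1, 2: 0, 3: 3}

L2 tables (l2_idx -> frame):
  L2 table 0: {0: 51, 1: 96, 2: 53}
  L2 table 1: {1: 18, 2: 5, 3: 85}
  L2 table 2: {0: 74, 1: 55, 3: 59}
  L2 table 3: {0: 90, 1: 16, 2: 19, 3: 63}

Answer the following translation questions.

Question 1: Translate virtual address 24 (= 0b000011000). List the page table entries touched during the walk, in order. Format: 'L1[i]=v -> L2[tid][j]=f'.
Answer: L1[0]=2 -> L2[2][0]=74

Derivation:
vaddr = 24 = 0b000011000
Split: l1_idx=0, l2_idx=0, offset=24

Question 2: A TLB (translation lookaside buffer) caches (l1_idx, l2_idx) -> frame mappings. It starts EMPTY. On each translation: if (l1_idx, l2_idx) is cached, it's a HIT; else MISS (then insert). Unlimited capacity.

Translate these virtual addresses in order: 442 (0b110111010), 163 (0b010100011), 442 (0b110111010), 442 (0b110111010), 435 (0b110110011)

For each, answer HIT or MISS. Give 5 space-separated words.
vaddr=442: (3,1) not in TLB -> MISS, insert
vaddr=163: (1,1) not in TLB -> MISS, insert
vaddr=442: (3,1) in TLB -> HIT
vaddr=442: (3,1) in TLB -> HIT
vaddr=435: (3,1) in TLB -> HIT

Answer: MISS MISS HIT HIT HIT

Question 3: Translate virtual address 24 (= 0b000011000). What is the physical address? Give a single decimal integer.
Answer: 2392

Derivation:
vaddr = 24 = 0b000011000
Split: l1_idx=0, l2_idx=0, offset=24
L1[0] = 2
L2[2][0] = 74
paddr = 74 * 32 + 24 = 2392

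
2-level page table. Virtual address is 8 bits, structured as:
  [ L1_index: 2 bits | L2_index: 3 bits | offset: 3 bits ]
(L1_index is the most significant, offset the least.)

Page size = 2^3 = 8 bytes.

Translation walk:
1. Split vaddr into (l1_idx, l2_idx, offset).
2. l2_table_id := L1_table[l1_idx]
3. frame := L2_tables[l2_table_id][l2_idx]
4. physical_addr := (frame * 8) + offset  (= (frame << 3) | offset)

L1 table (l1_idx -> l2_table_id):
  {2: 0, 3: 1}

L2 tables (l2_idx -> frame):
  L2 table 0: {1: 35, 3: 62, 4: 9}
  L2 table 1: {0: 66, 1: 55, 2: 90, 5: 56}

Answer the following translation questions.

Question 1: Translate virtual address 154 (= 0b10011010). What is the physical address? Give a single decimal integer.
vaddr = 154 = 0b10011010
Split: l1_idx=2, l2_idx=3, offset=2
L1[2] = 0
L2[0][3] = 62
paddr = 62 * 8 + 2 = 498

Answer: 498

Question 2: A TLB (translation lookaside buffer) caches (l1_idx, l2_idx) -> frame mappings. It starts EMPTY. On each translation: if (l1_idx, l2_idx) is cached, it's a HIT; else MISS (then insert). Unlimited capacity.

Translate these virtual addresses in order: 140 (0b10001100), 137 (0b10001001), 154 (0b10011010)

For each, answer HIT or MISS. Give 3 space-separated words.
vaddr=140: (2,1) not in TLB -> MISS, insert
vaddr=137: (2,1) in TLB -> HIT
vaddr=154: (2,3) not in TLB -> MISS, insert

Answer: MISS HIT MISS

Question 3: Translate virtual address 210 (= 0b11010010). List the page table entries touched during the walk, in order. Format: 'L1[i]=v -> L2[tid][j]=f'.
vaddr = 210 = 0b11010010
Split: l1_idx=3, l2_idx=2, offset=2

Answer: L1[3]=1 -> L2[1][2]=90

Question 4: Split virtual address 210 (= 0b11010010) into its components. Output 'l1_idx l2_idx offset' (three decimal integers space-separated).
Answer: 3 2 2

Derivation:
vaddr = 210 = 0b11010010
  top 2 bits -> l1_idx = 3
  next 3 bits -> l2_idx = 2
  bottom 3 bits -> offset = 2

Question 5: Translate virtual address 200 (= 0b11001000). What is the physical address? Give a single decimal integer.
Answer: 440

Derivation:
vaddr = 200 = 0b11001000
Split: l1_idx=3, l2_idx=1, offset=0
L1[3] = 1
L2[1][1] = 55
paddr = 55 * 8 + 0 = 440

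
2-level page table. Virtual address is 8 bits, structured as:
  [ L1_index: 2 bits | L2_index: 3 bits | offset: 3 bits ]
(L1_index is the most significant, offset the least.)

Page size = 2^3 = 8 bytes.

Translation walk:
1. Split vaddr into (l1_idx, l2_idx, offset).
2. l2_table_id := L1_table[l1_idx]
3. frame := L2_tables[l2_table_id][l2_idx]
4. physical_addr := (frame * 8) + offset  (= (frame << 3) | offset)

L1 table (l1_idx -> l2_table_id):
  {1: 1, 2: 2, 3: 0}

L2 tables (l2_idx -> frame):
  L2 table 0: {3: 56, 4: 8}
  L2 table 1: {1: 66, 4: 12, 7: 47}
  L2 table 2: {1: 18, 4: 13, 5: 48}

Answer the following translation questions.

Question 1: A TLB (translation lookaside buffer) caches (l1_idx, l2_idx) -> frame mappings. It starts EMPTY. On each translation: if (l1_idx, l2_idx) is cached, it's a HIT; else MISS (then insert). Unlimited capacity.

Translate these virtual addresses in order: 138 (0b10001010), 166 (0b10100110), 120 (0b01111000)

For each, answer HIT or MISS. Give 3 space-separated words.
Answer: MISS MISS MISS

Derivation:
vaddr=138: (2,1) not in TLB -> MISS, insert
vaddr=166: (2,4) not in TLB -> MISS, insert
vaddr=120: (1,7) not in TLB -> MISS, insert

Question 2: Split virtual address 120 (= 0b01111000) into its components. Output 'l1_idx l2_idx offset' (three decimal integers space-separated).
Answer: 1 7 0

Derivation:
vaddr = 120 = 0b01111000
  top 2 bits -> l1_idx = 1
  next 3 bits -> l2_idx = 7
  bottom 3 bits -> offset = 0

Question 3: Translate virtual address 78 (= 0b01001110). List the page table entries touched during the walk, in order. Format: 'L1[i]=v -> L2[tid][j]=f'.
Answer: L1[1]=1 -> L2[1][1]=66

Derivation:
vaddr = 78 = 0b01001110
Split: l1_idx=1, l2_idx=1, offset=6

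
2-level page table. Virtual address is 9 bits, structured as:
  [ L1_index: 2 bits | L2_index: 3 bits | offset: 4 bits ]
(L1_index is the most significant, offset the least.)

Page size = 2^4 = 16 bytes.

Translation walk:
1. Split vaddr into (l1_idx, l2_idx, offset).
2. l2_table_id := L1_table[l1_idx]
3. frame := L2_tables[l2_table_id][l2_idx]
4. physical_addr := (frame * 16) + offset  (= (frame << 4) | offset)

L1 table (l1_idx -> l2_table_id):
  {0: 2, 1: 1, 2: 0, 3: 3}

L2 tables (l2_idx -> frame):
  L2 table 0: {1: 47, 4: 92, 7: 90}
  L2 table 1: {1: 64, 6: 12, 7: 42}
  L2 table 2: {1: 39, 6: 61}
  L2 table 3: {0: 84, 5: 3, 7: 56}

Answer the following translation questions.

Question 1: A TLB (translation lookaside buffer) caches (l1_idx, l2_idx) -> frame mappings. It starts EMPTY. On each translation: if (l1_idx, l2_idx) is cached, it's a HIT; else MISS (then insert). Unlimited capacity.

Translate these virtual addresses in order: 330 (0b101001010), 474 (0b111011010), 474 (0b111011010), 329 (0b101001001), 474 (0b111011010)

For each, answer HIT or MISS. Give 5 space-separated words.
Answer: MISS MISS HIT HIT HIT

Derivation:
vaddr=330: (2,4) not in TLB -> MISS, insert
vaddr=474: (3,5) not in TLB -> MISS, insert
vaddr=474: (3,5) in TLB -> HIT
vaddr=329: (2,4) in TLB -> HIT
vaddr=474: (3,5) in TLB -> HIT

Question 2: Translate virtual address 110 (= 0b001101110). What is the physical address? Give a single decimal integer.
Answer: 990

Derivation:
vaddr = 110 = 0b001101110
Split: l1_idx=0, l2_idx=6, offset=14
L1[0] = 2
L2[2][6] = 61
paddr = 61 * 16 + 14 = 990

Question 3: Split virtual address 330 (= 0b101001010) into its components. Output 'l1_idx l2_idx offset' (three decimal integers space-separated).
Answer: 2 4 10

Derivation:
vaddr = 330 = 0b101001010
  top 2 bits -> l1_idx = 2
  next 3 bits -> l2_idx = 4
  bottom 4 bits -> offset = 10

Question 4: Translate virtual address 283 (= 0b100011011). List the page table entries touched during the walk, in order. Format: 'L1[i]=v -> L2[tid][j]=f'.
vaddr = 283 = 0b100011011
Split: l1_idx=2, l2_idx=1, offset=11

Answer: L1[2]=0 -> L2[0][1]=47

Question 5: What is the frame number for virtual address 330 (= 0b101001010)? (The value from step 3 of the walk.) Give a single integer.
Answer: 92

Derivation:
vaddr = 330: l1_idx=2, l2_idx=4
L1[2] = 0; L2[0][4] = 92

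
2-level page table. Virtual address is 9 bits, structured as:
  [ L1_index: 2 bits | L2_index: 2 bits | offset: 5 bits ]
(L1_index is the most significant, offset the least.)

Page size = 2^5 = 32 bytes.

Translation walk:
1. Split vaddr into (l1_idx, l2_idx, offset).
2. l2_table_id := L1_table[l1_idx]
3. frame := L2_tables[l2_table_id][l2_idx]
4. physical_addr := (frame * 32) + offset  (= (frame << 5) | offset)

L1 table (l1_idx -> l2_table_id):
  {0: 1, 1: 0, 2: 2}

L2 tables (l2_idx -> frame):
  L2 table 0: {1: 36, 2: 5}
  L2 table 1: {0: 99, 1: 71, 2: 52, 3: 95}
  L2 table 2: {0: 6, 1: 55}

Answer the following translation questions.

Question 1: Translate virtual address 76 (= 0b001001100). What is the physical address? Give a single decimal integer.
Answer: 1676

Derivation:
vaddr = 76 = 0b001001100
Split: l1_idx=0, l2_idx=2, offset=12
L1[0] = 1
L2[1][2] = 52
paddr = 52 * 32 + 12 = 1676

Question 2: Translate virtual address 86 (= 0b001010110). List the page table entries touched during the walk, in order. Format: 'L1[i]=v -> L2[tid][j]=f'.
vaddr = 86 = 0b001010110
Split: l1_idx=0, l2_idx=2, offset=22

Answer: L1[0]=1 -> L2[1][2]=52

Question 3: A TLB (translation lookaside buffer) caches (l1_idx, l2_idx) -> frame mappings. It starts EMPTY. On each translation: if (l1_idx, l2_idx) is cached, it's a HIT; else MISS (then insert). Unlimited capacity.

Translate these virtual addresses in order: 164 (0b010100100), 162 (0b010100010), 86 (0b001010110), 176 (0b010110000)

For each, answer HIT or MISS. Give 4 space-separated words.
vaddr=164: (1,1) not in TLB -> MISS, insert
vaddr=162: (1,1) in TLB -> HIT
vaddr=86: (0,2) not in TLB -> MISS, insert
vaddr=176: (1,1) in TLB -> HIT

Answer: MISS HIT MISS HIT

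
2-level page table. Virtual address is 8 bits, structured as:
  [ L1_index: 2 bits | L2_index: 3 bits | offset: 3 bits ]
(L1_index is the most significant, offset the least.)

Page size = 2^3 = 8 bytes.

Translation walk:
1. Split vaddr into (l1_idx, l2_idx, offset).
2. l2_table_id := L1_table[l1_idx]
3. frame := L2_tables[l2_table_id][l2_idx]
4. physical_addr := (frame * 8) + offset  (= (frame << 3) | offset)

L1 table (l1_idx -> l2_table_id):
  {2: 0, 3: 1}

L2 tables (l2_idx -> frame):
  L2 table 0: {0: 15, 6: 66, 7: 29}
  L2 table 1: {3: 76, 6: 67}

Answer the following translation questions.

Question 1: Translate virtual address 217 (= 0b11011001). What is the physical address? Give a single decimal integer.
Answer: 609

Derivation:
vaddr = 217 = 0b11011001
Split: l1_idx=3, l2_idx=3, offset=1
L1[3] = 1
L2[1][3] = 76
paddr = 76 * 8 + 1 = 609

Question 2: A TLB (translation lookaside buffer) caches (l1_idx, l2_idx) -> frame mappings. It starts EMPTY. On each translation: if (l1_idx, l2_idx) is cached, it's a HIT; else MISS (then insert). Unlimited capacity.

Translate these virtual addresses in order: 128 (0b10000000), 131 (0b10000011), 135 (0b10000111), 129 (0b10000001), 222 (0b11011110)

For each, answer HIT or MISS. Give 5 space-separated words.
vaddr=128: (2,0) not in TLB -> MISS, insert
vaddr=131: (2,0) in TLB -> HIT
vaddr=135: (2,0) in TLB -> HIT
vaddr=129: (2,0) in TLB -> HIT
vaddr=222: (3,3) not in TLB -> MISS, insert

Answer: MISS HIT HIT HIT MISS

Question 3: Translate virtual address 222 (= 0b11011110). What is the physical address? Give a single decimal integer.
vaddr = 222 = 0b11011110
Split: l1_idx=3, l2_idx=3, offset=6
L1[3] = 1
L2[1][3] = 76
paddr = 76 * 8 + 6 = 614

Answer: 614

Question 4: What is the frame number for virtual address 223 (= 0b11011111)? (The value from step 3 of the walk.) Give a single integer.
Answer: 76

Derivation:
vaddr = 223: l1_idx=3, l2_idx=3
L1[3] = 1; L2[1][3] = 76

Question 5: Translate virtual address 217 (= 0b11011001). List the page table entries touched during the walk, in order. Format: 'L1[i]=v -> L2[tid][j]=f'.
vaddr = 217 = 0b11011001
Split: l1_idx=3, l2_idx=3, offset=1

Answer: L1[3]=1 -> L2[1][3]=76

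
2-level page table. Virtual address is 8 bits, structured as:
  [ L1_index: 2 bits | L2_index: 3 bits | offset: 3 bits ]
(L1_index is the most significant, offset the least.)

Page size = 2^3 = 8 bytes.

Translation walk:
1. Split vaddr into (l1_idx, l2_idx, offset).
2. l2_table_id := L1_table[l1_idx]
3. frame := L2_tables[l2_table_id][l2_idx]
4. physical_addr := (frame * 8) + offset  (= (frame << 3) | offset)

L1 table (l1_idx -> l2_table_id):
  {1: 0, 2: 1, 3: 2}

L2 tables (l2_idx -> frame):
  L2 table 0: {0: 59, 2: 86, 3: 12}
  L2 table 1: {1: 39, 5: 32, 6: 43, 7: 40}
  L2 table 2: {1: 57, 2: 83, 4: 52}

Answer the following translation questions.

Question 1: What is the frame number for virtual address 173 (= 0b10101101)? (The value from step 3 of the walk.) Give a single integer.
Answer: 32

Derivation:
vaddr = 173: l1_idx=2, l2_idx=5
L1[2] = 1; L2[1][5] = 32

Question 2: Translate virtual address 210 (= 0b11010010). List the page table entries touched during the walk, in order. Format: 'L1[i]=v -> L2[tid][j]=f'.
Answer: L1[3]=2 -> L2[2][2]=83

Derivation:
vaddr = 210 = 0b11010010
Split: l1_idx=3, l2_idx=2, offset=2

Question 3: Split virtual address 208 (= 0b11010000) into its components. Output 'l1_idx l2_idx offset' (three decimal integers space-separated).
Answer: 3 2 0

Derivation:
vaddr = 208 = 0b11010000
  top 2 bits -> l1_idx = 3
  next 3 bits -> l2_idx = 2
  bottom 3 bits -> offset = 0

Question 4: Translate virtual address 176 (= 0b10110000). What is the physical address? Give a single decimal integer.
Answer: 344

Derivation:
vaddr = 176 = 0b10110000
Split: l1_idx=2, l2_idx=6, offset=0
L1[2] = 1
L2[1][6] = 43
paddr = 43 * 8 + 0 = 344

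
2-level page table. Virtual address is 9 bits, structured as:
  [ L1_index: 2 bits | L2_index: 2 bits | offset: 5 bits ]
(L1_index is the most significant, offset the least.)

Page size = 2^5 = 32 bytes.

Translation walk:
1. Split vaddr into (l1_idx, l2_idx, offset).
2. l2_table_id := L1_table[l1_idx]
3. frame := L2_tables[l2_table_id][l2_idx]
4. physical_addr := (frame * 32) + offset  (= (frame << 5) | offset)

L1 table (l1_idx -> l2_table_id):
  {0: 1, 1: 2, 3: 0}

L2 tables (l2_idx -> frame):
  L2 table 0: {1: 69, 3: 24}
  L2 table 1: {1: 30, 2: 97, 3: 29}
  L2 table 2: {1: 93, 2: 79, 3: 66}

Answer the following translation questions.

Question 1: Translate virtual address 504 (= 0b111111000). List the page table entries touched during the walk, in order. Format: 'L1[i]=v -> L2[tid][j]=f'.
vaddr = 504 = 0b111111000
Split: l1_idx=3, l2_idx=3, offset=24

Answer: L1[3]=0 -> L2[0][3]=24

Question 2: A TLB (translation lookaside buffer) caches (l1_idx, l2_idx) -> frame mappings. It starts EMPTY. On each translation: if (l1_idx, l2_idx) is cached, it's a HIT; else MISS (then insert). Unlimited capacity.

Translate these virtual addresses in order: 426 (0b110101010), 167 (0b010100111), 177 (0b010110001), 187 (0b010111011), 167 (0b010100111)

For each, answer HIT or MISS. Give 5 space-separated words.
Answer: MISS MISS HIT HIT HIT

Derivation:
vaddr=426: (3,1) not in TLB -> MISS, insert
vaddr=167: (1,1) not in TLB -> MISS, insert
vaddr=177: (1,1) in TLB -> HIT
vaddr=187: (1,1) in TLB -> HIT
vaddr=167: (1,1) in TLB -> HIT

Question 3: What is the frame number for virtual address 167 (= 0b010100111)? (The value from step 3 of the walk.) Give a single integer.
vaddr = 167: l1_idx=1, l2_idx=1
L1[1] = 2; L2[2][1] = 93

Answer: 93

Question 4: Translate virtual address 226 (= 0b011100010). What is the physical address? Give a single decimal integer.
Answer: 2114

Derivation:
vaddr = 226 = 0b011100010
Split: l1_idx=1, l2_idx=3, offset=2
L1[1] = 2
L2[2][3] = 66
paddr = 66 * 32 + 2 = 2114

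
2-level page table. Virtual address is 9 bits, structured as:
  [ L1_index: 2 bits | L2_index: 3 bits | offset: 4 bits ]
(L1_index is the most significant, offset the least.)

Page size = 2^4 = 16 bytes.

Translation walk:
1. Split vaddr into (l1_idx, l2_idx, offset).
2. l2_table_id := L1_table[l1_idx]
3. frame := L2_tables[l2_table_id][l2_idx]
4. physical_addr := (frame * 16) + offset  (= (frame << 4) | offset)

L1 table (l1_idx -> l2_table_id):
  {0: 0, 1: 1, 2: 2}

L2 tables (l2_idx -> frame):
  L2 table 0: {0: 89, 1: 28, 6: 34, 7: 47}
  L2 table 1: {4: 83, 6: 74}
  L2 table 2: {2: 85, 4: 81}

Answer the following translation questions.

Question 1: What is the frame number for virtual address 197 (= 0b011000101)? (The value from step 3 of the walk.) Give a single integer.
Answer: 83

Derivation:
vaddr = 197: l1_idx=1, l2_idx=4
L1[1] = 1; L2[1][4] = 83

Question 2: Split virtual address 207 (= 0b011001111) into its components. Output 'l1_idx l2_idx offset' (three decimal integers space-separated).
Answer: 1 4 15

Derivation:
vaddr = 207 = 0b011001111
  top 2 bits -> l1_idx = 1
  next 3 bits -> l2_idx = 4
  bottom 4 bits -> offset = 15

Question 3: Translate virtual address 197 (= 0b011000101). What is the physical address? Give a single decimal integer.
vaddr = 197 = 0b011000101
Split: l1_idx=1, l2_idx=4, offset=5
L1[1] = 1
L2[1][4] = 83
paddr = 83 * 16 + 5 = 1333

Answer: 1333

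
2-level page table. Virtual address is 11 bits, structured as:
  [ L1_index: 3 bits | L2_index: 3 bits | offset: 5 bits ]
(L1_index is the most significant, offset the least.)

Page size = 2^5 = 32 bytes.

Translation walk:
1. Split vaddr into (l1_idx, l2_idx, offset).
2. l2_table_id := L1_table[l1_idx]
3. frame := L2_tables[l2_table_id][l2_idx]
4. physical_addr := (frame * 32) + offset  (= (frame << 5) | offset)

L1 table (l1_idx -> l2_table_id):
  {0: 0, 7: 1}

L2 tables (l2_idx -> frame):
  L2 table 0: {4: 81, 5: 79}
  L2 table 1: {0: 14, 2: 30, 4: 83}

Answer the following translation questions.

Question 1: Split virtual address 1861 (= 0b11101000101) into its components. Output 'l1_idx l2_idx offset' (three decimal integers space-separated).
vaddr = 1861 = 0b11101000101
  top 3 bits -> l1_idx = 7
  next 3 bits -> l2_idx = 2
  bottom 5 bits -> offset = 5

Answer: 7 2 5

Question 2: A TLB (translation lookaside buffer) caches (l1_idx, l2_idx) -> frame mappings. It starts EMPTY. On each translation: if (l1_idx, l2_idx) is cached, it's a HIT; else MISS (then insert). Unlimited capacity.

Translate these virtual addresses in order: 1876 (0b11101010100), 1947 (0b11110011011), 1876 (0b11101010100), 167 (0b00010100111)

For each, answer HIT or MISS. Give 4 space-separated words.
Answer: MISS MISS HIT MISS

Derivation:
vaddr=1876: (7,2) not in TLB -> MISS, insert
vaddr=1947: (7,4) not in TLB -> MISS, insert
vaddr=1876: (7,2) in TLB -> HIT
vaddr=167: (0,5) not in TLB -> MISS, insert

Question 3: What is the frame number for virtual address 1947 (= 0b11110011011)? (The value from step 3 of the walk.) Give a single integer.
Answer: 83

Derivation:
vaddr = 1947: l1_idx=7, l2_idx=4
L1[7] = 1; L2[1][4] = 83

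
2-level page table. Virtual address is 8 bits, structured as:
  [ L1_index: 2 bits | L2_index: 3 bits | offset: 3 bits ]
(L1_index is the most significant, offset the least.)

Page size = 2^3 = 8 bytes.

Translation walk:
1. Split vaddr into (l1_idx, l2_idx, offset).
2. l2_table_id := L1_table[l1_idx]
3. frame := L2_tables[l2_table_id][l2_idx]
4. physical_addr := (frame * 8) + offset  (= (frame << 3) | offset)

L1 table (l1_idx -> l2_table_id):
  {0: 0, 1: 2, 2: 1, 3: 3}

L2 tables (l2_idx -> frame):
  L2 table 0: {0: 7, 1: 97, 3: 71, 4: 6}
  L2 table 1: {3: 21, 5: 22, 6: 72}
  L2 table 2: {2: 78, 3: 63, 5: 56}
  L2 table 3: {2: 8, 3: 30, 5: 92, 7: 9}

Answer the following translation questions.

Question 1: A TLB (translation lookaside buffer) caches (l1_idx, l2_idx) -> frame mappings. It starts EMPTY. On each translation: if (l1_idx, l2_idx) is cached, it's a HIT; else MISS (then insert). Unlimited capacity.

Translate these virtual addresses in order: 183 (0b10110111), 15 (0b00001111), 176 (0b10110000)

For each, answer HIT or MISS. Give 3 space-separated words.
Answer: MISS MISS HIT

Derivation:
vaddr=183: (2,6) not in TLB -> MISS, insert
vaddr=15: (0,1) not in TLB -> MISS, insert
vaddr=176: (2,6) in TLB -> HIT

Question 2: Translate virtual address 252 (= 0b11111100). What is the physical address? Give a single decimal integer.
vaddr = 252 = 0b11111100
Split: l1_idx=3, l2_idx=7, offset=4
L1[3] = 3
L2[3][7] = 9
paddr = 9 * 8 + 4 = 76

Answer: 76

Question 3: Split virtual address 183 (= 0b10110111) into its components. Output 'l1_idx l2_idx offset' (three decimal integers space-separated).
Answer: 2 6 7

Derivation:
vaddr = 183 = 0b10110111
  top 2 bits -> l1_idx = 2
  next 3 bits -> l2_idx = 6
  bottom 3 bits -> offset = 7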